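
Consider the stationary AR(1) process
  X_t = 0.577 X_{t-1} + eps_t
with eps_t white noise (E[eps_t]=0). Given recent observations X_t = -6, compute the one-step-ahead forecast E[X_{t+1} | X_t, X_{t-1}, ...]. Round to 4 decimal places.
E[X_{t+1} \mid \mathcal F_t] = -3.4620

For an AR(p) model X_t = c + sum_i phi_i X_{t-i} + eps_t, the
one-step-ahead conditional mean is
  E[X_{t+1} | X_t, ...] = c + sum_i phi_i X_{t+1-i}.
Substitute known values:
  E[X_{t+1} | ...] = (0.577) * (-6)
                   = -3.4620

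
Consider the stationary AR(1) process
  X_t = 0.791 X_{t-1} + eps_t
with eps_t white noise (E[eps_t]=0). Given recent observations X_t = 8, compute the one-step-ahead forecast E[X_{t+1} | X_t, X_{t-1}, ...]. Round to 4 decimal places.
E[X_{t+1} \mid \mathcal F_t] = 6.3280

For an AR(p) model X_t = c + sum_i phi_i X_{t-i} + eps_t, the
one-step-ahead conditional mean is
  E[X_{t+1} | X_t, ...] = c + sum_i phi_i X_{t+1-i}.
Substitute known values:
  E[X_{t+1} | ...] = (0.791) * (8)
                   = 6.3280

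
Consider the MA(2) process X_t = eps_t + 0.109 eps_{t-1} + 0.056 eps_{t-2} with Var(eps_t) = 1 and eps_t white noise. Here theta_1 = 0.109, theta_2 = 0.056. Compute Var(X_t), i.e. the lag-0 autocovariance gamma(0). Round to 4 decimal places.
\gamma(0) = 1.0150

For an MA(q) process X_t = eps_t + sum_i theta_i eps_{t-i} with
Var(eps_t) = sigma^2, the variance is
  gamma(0) = sigma^2 * (1 + sum_i theta_i^2).
  sum_i theta_i^2 = (0.109)^2 + (0.056)^2 = 0.011881 + 0.003136 = 0.015017.
  gamma(0) = 1 * (1 + 0.015017) = 1 * 1.015017 = 1.015017, which rounds to 1.0150.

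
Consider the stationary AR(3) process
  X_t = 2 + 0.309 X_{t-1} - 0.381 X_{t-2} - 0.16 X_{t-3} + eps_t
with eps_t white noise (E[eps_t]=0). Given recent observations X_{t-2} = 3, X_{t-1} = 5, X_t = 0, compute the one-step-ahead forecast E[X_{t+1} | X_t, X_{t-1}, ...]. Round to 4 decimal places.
E[X_{t+1} \mid \mathcal F_t] = -0.3850

For an AR(p) model X_t = c + sum_i phi_i X_{t-i} + eps_t, the
one-step-ahead conditional mean is
  E[X_{t+1} | X_t, ...] = c + sum_i phi_i X_{t+1-i}.
Substitute known values:
  E[X_{t+1} | ...] = 2 + (0.309) * (0) + (-0.381) * (5) + (-0.16) * (3)
                   = -0.3850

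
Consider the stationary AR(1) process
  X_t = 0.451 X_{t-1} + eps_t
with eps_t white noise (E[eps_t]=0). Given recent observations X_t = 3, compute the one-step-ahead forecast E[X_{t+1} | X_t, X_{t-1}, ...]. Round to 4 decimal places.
E[X_{t+1} \mid \mathcal F_t] = 1.3530

For an AR(p) model X_t = c + sum_i phi_i X_{t-i} + eps_t, the
one-step-ahead conditional mean is
  E[X_{t+1} | X_t, ...] = c + sum_i phi_i X_{t+1-i}.
Substitute known values:
  E[X_{t+1} | ...] = (0.451) * (3)
                   = 1.3530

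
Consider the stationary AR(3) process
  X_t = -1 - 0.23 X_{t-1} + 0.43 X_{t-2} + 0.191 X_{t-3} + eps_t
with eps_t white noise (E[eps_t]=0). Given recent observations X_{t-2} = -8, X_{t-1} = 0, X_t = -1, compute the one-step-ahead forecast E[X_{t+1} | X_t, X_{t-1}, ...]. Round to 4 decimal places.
E[X_{t+1} \mid \mathcal F_t] = -2.2980

For an AR(p) model X_t = c + sum_i phi_i X_{t-i} + eps_t, the
one-step-ahead conditional mean is
  E[X_{t+1} | X_t, ...] = c + sum_i phi_i X_{t+1-i}.
Substitute known values:
  E[X_{t+1} | ...] = -1 + (-0.23) * (-1) + (0.43) * (0) + (0.191) * (-8)
                   = -2.2980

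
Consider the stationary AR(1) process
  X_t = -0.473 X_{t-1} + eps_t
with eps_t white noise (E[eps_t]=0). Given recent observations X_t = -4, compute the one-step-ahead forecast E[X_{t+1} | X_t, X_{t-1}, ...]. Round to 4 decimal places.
E[X_{t+1} \mid \mathcal F_t] = 1.8920

For an AR(p) model X_t = c + sum_i phi_i X_{t-i} + eps_t, the
one-step-ahead conditional mean is
  E[X_{t+1} | X_t, ...] = c + sum_i phi_i X_{t+1-i}.
Substitute known values:
  E[X_{t+1} | ...] = (-0.473) * (-4)
                   = 1.8920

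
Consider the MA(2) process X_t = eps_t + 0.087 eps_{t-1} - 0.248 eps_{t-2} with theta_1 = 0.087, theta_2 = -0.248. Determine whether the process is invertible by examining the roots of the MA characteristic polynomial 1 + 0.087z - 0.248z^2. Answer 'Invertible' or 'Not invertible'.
\text{Invertible}

The MA(q) characteristic polynomial is P(z) = 1 + 0.087z - 0.248z^2.
Invertibility requires all roots to lie outside the unit circle, i.e. |z| > 1 for every root.
Set 1 + (0.087) z + (-0.248) z^2 = 0, i.e. a z^2 + b z + c = 0 with a = -0.248, b = 0.087, c = 1.
Discriminant D = b^2 - 4ac = (0.087)^2 - 4*(-0.248)*1 = 0.007569 - (-0.992) = 0.999569.
D >= 0, so the roots are real: z = (-b +/- sqrt(D)) / (2a) = (-0.087 +/- 0.999784) / (-0.496).
  z_1 = (-0.087 + 0.999784) / (-0.496) = -1.8403,   |z_1| = 1.8403.
  z_2 = (-0.087 - 0.999784) / (-0.496) = 2.1911,   |z_2| = 2.1911.
Moduli of all roots: 1.8403, 2.1911.
All moduli strictly greater than 1? Yes.
Verdict: Invertible.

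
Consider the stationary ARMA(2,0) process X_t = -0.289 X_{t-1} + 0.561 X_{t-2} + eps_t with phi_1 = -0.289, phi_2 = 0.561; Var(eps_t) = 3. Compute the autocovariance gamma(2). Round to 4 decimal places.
\gamma(2) = 5.8043

Multiply the model equation by X_{t-k} and take expectations. With theta_0 = psi_0 = 1 and psi_j the MA(infinity) weights, this gives
  gamma(k) - sum_i phi_i gamma(k-i) = c_k,
  c_k = sigma^2 * sum_{j=k..q} theta_j psi_{j-k}   (c_k = 0 for k > q),
using gamma(-m) = gamma(m).
Pure AR (q = 0): c_0 = sigma^2 = 3, c_k = 0 for k >= 1.
Equations for k = 0, 1, 2 (AR order 2, c_2 = 0):
  (E0) gamma(0) = phi_1 gamma(1) + phi_2 gamma(2) + c_0
  (E1) gamma(1) = phi_1 gamma(0) + phi_2 gamma(1) + c_1
  (E2) gamma(2) = phi_1 gamma(1) + phi_2 gamma(0)
From (E1): gamma(1) = A gamma(0) + B with
  A = phi_1 / (1 - phi_2) = -0.289 / 0.439 = -0.658314,   B = c_1 / (1 - phi_2) = 0 / 0.439 = 0.
Insert (E2) into (E0): gamma(0) (1 - phi_2^2) = phi_1 (1 + phi_2) gamma(1) + c_0.
  phi_1 (1 + phi_2) = (-0.289)(1.561) = -0.451129,   1 - phi_2^2 = 0.685279.
Replace gamma(1) by A gamma(0) + B and collect gamma(0):
  gamma(0) [0.685279 - (-0.451129)(-0.658314)] = c_0 = 3
  gamma(0) * 0.388294 = 3
  gamma(0) = 3 / 0.388294 = 7.726098.
  gamma(1) = A gamma(0) = (-0.658314)(7.726098) = -5.086201.
  gamma(2) = phi_1 gamma(1) + phi_2 gamma(0) = (-0.289)(-5.086201) + (0.561)(7.726098) = 5.804253.
Therefore gamma(2) = 5.8043 (to 4 decimal places).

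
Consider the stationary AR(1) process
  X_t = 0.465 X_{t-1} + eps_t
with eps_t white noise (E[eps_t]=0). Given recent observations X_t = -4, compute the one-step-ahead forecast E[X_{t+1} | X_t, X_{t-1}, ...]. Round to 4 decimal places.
E[X_{t+1} \mid \mathcal F_t] = -1.8600

For an AR(p) model X_t = c + sum_i phi_i X_{t-i} + eps_t, the
one-step-ahead conditional mean is
  E[X_{t+1} | X_t, ...] = c + sum_i phi_i X_{t+1-i}.
Substitute known values:
  E[X_{t+1} | ...] = (0.465) * (-4)
                   = -1.8600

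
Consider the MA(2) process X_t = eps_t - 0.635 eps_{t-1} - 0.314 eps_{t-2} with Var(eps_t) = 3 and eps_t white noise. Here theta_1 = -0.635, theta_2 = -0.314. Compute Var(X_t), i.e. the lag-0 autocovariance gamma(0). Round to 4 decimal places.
\gamma(0) = 4.5055

For an MA(q) process X_t = eps_t + sum_i theta_i eps_{t-i} with
Var(eps_t) = sigma^2, the variance is
  gamma(0) = sigma^2 * (1 + sum_i theta_i^2).
  sum_i theta_i^2 = (-0.635)^2 + (-0.314)^2 = 0.403225 + 0.098596 = 0.501821.
  gamma(0) = 3 * (1 + 0.501821) = 3 * 1.501821 = 4.505463, which rounds to 4.5055.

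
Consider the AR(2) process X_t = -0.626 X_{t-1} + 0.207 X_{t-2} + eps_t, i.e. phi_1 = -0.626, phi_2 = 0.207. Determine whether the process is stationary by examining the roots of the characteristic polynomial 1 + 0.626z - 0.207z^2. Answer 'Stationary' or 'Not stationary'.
\text{Stationary}

The AR(p) characteristic polynomial is P(z) = 1 + 0.626z - 0.207z^2.
Stationarity requires all roots to lie outside the unit circle, i.e. |z| > 1 for every root.
Set 1 + (0.626) z + (-0.207) z^2 = 0, i.e. a z^2 + b z + c = 0 with a = -0.207, b = 0.626, c = 1.
Discriminant D = b^2 - 4ac = (0.626)^2 - 4*(-0.207)*1 = 0.391876 - (-0.828) = 1.219876.
D >= 0, so the roots are real: z = (-b +/- sqrt(D)) / (2a) = (-0.626 +/- 1.10448) / (-0.414).
  z_1 = (-0.626 + 1.10448) / (-0.414) = -1.1557,   |z_1| = 1.1557.
  z_2 = (-0.626 - 1.10448) / (-0.414) = 4.1799,   |z_2| = 4.1799.
Moduli of all roots: 1.1557, 4.1799.
All moduli strictly greater than 1? Yes.
Verdict: Stationary.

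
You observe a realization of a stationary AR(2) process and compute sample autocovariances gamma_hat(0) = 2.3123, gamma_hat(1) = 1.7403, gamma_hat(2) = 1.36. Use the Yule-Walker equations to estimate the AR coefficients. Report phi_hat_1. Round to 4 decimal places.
\hat\phi_{1} = 0.7149

The Yule-Walker equations for an AR(p) process read, in matrix form,
  Gamma_p phi = r_p,   with   (Gamma_p)_{ij} = gamma(|i - j|),
                       (r_p)_i = gamma(i),   i,j = 1..p.
Substitute the sample gammas (Toeplitz matrix and right-hand side of size 2):
  Gamma_p = [[2.3123, 1.7403], [1.7403, 2.3123]]
  r_p     = [1.7403, 1.36]
Written out:
  2.3123 phi_1 + 1.7403 phi_2 = 1.7403
  1.7403 phi_1 + 2.3123 phi_2 = 1.36
Solve by Cramer's rule:
  det = gamma(0)^2 - gamma(1)^2 = (2.3123)^2 - (1.7403)^2 = 5.34673129 - 3.02864409 = 2.3180872
  phi_hat_1 = [gamma(1) gamma(0) - gamma(1) gamma(2)] / det = [(1.7403)(2.3123) - (1.7403)(1.36)] / 2.3180872 = 1.65728769 / 2.3180872 = 0.7149
  phi_hat_2 = [gamma(0) gamma(2) - gamma(1)^2] / det = [(2.3123)(1.36) - (1.7403)^2] / 2.3180872 = 0.11608391 / 2.3180872 = 0.0501
So phi_hat = [0.7149, 0.0501].
Therefore phi_hat_1 = 0.7149.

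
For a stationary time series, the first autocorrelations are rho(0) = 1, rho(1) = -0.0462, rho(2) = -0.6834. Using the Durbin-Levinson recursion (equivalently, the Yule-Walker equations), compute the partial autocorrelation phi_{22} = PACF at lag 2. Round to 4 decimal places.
\phi_{22} = -0.6870

The PACF at lag k is phi_{kk}, the last component of the solution
to the Yule-Walker system G_k phi = r_k where
  (G_k)_{ij} = rho(|i - j|), (r_k)_i = rho(i), i,j = 1..k.
Equivalently, Durbin-Levinson gives phi_{kk} iteratively:
  phi_{11} = rho(1)
  phi_{kk} = [rho(k) - sum_{j=1..k-1} phi_{k-1,j} rho(k-j)]
            / [1 - sum_{j=1..k-1} phi_{k-1,j} rho(j)],
  phi_{k,j} = phi_{k-1,j} - phi_{kk} phi_{k-1,k-j},  j = 1..k-1.
Step k = 1:
  phi_11 = rho(1) = -0.0462.
Step k = 2:
  phi_22 = [rho(2) - phi_11 rho(1)] / [1 - phi_11 rho(1)] = [-0.6834 - (-0.0462)(-0.0462)] / [1 - (-0.0462)(-0.0462)]
         = -0.68553444 / 0.99786556 = -0.687.
Therefore phi_{22} = -0.6870.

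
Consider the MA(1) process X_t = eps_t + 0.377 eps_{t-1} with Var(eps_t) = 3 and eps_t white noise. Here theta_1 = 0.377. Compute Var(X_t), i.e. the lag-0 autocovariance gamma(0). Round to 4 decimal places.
\gamma(0) = 3.4264

For an MA(q) process X_t = eps_t + sum_i theta_i eps_{t-i} with
Var(eps_t) = sigma^2, the variance is
  gamma(0) = sigma^2 * (1 + sum_i theta_i^2).
  sum_i theta_i^2 = (0.377)^2 = 0.142129.
  gamma(0) = 3 * (1 + 0.142129) = 3 * 1.142129 = 3.426387, which rounds to 3.4264.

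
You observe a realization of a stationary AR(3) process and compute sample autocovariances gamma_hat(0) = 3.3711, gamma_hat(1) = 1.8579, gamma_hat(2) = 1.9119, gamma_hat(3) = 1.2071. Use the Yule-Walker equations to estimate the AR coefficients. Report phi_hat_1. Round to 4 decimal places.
\hat\phi_{1} = 0.3710

The Yule-Walker equations for an AR(p) process read, in matrix form,
  Gamma_p phi = r_p,   with   (Gamma_p)_{ij} = gamma(|i - j|),
                       (r_p)_i = gamma(i),   i,j = 1..p.
Substitute the sample gammas (Toeplitz matrix and right-hand side of size 3):
  Gamma_p = [[3.3711, 1.8579, 1.9119], [1.8579, 3.3711, 1.8579], [1.9119, 1.8579, 3.3711]]
  r_p     = [1.8579, 1.9119, 1.2071]
Written out (R1..R3):
  (R1) 3.3711 phi_1 + 1.8579 phi_2 + 1.9119 phi_3 = 1.8579
  (R2) 1.8579 phi_1 + 3.3711 phi_2 + 1.8579 phi_3 = 1.9119
  (R3) 1.9119 phi_1 + 1.8579 phi_2 + 3.3711 phi_3 = 1.2071
Gaussian elimination:
  R2 <- R2 - (1.8579/3.3711) R1 = R2 - (0.551126) R1:  2.347163 phi_2 + 0.804203 phi_3 = 0.887963
  R3 <- R3 - (1.9119/3.3711) R1 = R3 - (0.567144) R1:  0.804203 phi_2 + 2.286777 phi_3 = 0.153403
  R3 <- R3 - (0.804203/2.347163) R2 = R3 - (0.342627) R2:  2.011235 phi_3 = -0.150838
Back-substitution:
  phi_hat_3 = -0.150838 / 2.011235 = -0.074998
  phi_hat_2 = (0.887963 - (0.804203)(-0.074998)) / 2.347163 = 0.40401
  phi_hat_1 = (1.8579 - (1.8579)(0.40401) - (1.9119)(-0.074998)) / 3.3711 = 0.371
So phi_hat = [0.3710, 0.4040, -0.0750].
Therefore phi_hat_1 = 0.3710.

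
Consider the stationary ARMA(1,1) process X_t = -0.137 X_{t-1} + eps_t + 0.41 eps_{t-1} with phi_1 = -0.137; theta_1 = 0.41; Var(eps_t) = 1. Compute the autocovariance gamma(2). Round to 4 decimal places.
\gamma(2) = -0.0360

Multiply the model equation by X_{t-k} and take expectations. With theta_0 = psi_0 = 1 and psi_j the MA(infinity) weights, this gives
  gamma(k) - sum_i phi_i gamma(k-i) = c_k,
  c_k = sigma^2 * sum_{j=k..q} theta_j psi_{j-k}   (c_k = 0 for k > q),
using gamma(-m) = gamma(m).
psi-weights needed (psi_j = theta_j + sum_i phi_i psi_{j-i}):
  psi_1 = theta_1 + phi_1 = 0.41 + (-0.137) = 0.273
Right-hand sides:
  c_0 = sigma^2 (1 + theta_1 psi_1) = 1 * (1 + (0.41)(0.273)) = 1 * 1.11193 = 1.11193
  c_1 = sigma^2 theta_1 = 1 * (0.41) = 0.41
  c_2 = 0
Equations for k = 0 and k = 1 (AR order 1):
  gamma(0) = phi_1 gamma(1) + c_0
  gamma(1) = phi_1 gamma(0) + c_1
Substituting the second into the first: gamma(0) (1 - phi_1^2) = c_0 + phi_1 c_1, so
  gamma(0) = (c_0 + phi_1 c_1) / (1 - phi_1^2) = (1.11193 + (-0.137)(0.41)) / (1 - (-0.137)^2) = 1.05576 / 0.981231 = 1.075955.
  gamma(1) = phi_1 gamma(0) + c_1 = (-0.137)(1.075955) + (0.41) = 0.262594.
For k = 2 (> q): gamma(2) = phi_1 gamma(1) = (-0.137)(0.262594) = -0.035975.
Therefore gamma(2) = -0.0360 (to 4 decimal places).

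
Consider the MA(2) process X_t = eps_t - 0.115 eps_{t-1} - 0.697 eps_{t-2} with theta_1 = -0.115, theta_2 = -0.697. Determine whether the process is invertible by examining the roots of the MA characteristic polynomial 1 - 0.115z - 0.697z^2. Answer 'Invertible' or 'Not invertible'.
\text{Invertible}

The MA(q) characteristic polynomial is P(z) = 1 - 0.115z - 0.697z^2.
Invertibility requires all roots to lie outside the unit circle, i.e. |z| > 1 for every root.
Set 1 + (-0.115) z + (-0.697) z^2 = 0, i.e. a z^2 + b z + c = 0 with a = -0.697, b = -0.115, c = 1.
Discriminant D = b^2 - 4ac = (-0.115)^2 - 4*(-0.697)*1 = 0.013225 - (-2.788) = 2.801225.
D >= 0, so the roots are real: z = (-b +/- sqrt(D)) / (2a) = (0.115 +/- 1.673686) / (-1.394).
  z_1 = (0.115 + 1.673686) / (-1.394) = -1.2831,   |z_1| = 1.2831.
  z_2 = (0.115 - 1.673686) / (-1.394) = 1.1181,   |z_2| = 1.1181.
Moduli of all roots: 1.2831, 1.1181.
All moduli strictly greater than 1? Yes.
Verdict: Invertible.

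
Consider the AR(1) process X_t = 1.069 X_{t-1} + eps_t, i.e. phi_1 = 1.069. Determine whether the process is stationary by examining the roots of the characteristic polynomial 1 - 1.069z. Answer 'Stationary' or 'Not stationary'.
\text{Not stationary}

The AR(p) characteristic polynomial is P(z) = 1 - 1.069z.
Stationarity requires all roots to lie outside the unit circle, i.e. |z| > 1 for every root.
This is linear in z: 1 + (-1.069) z = 0  =>  z = -1/(-1.069) = 0.935454,  |z| = 0.935454.
Moduli of all roots: 0.9355.
All moduli strictly greater than 1? No.
Verdict: Not stationary.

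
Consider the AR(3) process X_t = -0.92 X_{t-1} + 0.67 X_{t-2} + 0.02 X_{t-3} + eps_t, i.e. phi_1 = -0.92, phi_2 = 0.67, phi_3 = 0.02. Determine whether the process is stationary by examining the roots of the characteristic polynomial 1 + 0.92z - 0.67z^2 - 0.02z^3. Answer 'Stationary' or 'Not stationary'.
\text{Not stationary}

The AR(p) characteristic polynomial is P(z) = 1 + 0.92z - 0.67z^2 - 0.02z^3.
Stationarity requires all roots to lie outside the unit circle, i.e. |z| > 1 for every root.
Degree 3: look for a simple real root z0 first, then factor out (1 - z/z0) and solve the remaining quadratic.
Testing z0 = 2: P(2) = 1 + (0.92)(2) + (-0.67)(2)^2 + (-0.02)(2)^3
  = 1 + (1.84) + (-2.68) + (-0.16) = 0.  So z_0 = 2 is a root, |z_0| = 2.
Divide out the factor (1 - 0.5 z) = (1 - z/z0) (since 1/z0 = 0.5):
  P(z) = (1 - 0.5 z)(1 + (1.42) z + (0.04) z^2)
  [check: z-coef 1.42 - (0.5) = 0.92; z^2-coef 0.04 - (0.5)(1.42) = -0.67; z^3-coef -(0.5)(0.04) = -0.02.]
Remaining roots from the quadratic factor 1 + (1.42) z + (0.04) z^2:
  Set 1 + (1.42) z + (0.04) z^2 = 0, i.e. a z^2 + b z + c = 0 with a = 0.04, b = 1.42, c = 1.
  Discriminant D = b^2 - 4ac = (1.42)^2 - 4*(0.04)*1 = 2.0164 - (0.16) = 1.8564.
  D >= 0, so the roots are real: z = (-b +/- sqrt(D)) / (2a) = (-1.42 +/- 1.362498) / (0.08).
    z_1 = (-1.42 + 1.362498) / (0.08) = -0.7188,   |z_1| = 0.7188.
    z_2 = (-1.42 - 1.362498) / (0.08) = -34.7812,   |z_2| = 34.7812.
Moduli of all roots: 2.0000, 0.7188, 34.7812.
All moduli strictly greater than 1? No.
Verdict: Not stationary.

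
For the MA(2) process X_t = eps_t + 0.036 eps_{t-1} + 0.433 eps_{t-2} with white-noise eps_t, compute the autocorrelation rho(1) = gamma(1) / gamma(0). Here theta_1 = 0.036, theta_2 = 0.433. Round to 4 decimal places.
\rho(1) = 0.0434

For an MA(q) process with theta_0 = 1, the autocovariance is
  gamma(k) = sigma^2 * sum_{i=0..q-k} theta_i * theta_{i+k},
and rho(k) = gamma(k) / gamma(0). Sigma^2 cancels.
  numerator   = (1)*(0.036) + (0.036)*(0.433) = 0.051588.
  denominator = (1)^2 + (0.036)^2 + (0.433)^2 = 1.188785.
  rho(1) = 0.051588 / 1.188785 = 0.0434.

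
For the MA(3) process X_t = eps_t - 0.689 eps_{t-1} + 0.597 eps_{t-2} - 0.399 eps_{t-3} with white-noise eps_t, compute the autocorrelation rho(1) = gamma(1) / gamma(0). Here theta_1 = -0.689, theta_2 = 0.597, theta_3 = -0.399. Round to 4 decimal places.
\rho(1) = -0.6725

For an MA(q) process with theta_0 = 1, the autocovariance is
  gamma(k) = sigma^2 * sum_{i=0..q-k} theta_i * theta_{i+k},
and rho(k) = gamma(k) / gamma(0). Sigma^2 cancels.
  numerator   = (1)*(-0.689) + (-0.689)*(0.597) + (0.597)*(-0.399) = -1.338536.
  denominator = (1)^2 + (-0.689)^2 + (0.597)^2 + (-0.399)^2 = 1.990331.
  rho(1) = -1.338536 / 1.990331 = -0.6725.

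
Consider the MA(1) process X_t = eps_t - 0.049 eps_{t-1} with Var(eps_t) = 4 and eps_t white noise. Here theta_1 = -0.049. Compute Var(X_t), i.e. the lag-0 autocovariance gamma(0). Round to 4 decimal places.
\gamma(0) = 4.0096

For an MA(q) process X_t = eps_t + sum_i theta_i eps_{t-i} with
Var(eps_t) = sigma^2, the variance is
  gamma(0) = sigma^2 * (1 + sum_i theta_i^2).
  sum_i theta_i^2 = (-0.049)^2 = 0.002401.
  gamma(0) = 4 * (1 + 0.002401) = 4 * 1.002401 = 4.009604, which rounds to 4.0096.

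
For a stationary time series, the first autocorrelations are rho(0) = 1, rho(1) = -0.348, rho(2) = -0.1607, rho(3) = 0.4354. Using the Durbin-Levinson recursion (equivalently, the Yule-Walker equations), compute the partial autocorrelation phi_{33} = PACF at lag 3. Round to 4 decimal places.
\phi_{33} = 0.3170

The PACF at lag k is phi_{kk}, the last component of the solution
to the Yule-Walker system G_k phi = r_k where
  (G_k)_{ij} = rho(|i - j|), (r_k)_i = rho(i), i,j = 1..k.
Equivalently, Durbin-Levinson gives phi_{kk} iteratively:
  phi_{11} = rho(1)
  phi_{kk} = [rho(k) - sum_{j=1..k-1} phi_{k-1,j} rho(k-j)]
            / [1 - sum_{j=1..k-1} phi_{k-1,j} rho(j)],
  phi_{k,j} = phi_{k-1,j} - phi_{kk} phi_{k-1,k-j},  j = 1..k-1.
Step k = 1:
  phi_11 = rho(1) = -0.348.
Step k = 2:
  phi_22 = [rho(2) - phi_11 rho(1)] / [1 - phi_11 rho(1)] = [-0.1607 - (-0.348)(-0.348)] / [1 - (-0.348)(-0.348)]
         = -0.281804 / 0.878896 = -0.320634.
  Update: phi_21 = phi_11 - phi_22 phi_11 = -0.348 - (-0.320634)(-0.348) = -0.459581.
Step k = 3:
  phi_33 = [rho(3) - phi_21 rho(2) - phi_22 rho(1)] / [1 - phi_21 rho(1) - phi_22 rho(2)]
    numerator   = 0.4354 - (-0.459581)(-0.1607) - (-0.320634)(-0.348) = 0.24996473
    denominator = 1 - (-0.459581)(-0.348) - (-0.320634)(-0.1607) = 0.78854004
  phi_33 = 0.24996473 / 0.78854004 = 0.317.
Therefore phi_{33} = 0.3170.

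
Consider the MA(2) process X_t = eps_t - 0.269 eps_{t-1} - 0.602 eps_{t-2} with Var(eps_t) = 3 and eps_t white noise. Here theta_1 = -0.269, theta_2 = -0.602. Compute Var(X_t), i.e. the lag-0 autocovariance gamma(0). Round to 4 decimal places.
\gamma(0) = 4.3043

For an MA(q) process X_t = eps_t + sum_i theta_i eps_{t-i} with
Var(eps_t) = sigma^2, the variance is
  gamma(0) = sigma^2 * (1 + sum_i theta_i^2).
  sum_i theta_i^2 = (-0.269)^2 + (-0.602)^2 = 0.072361 + 0.362404 = 0.434765.
  gamma(0) = 3 * (1 + 0.434765) = 3 * 1.434765 = 4.304295, which rounds to 4.3043.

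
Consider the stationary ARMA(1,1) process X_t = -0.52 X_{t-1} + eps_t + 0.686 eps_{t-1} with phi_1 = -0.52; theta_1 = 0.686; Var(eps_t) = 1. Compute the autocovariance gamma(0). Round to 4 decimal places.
\gamma(0) = 1.0378

Multiply the model equation by X_{t-k} and take expectations. With theta_0 = psi_0 = 1 and psi_j the MA(infinity) weights, this gives
  gamma(k) - sum_i phi_i gamma(k-i) = c_k,
  c_k = sigma^2 * sum_{j=k..q} theta_j psi_{j-k}   (c_k = 0 for k > q),
using gamma(-m) = gamma(m).
psi-weights needed (psi_j = theta_j + sum_i phi_i psi_{j-i}):
  psi_1 = theta_1 + phi_1 = 0.686 + (-0.52) = 0.166
Right-hand sides:
  c_0 = sigma^2 (1 + theta_1 psi_1) = 1 * (1 + (0.686)(0.166)) = 1 * 1.113876 = 1.113876
  c_1 = sigma^2 theta_1 = 1 * (0.686) = 0.686
  c_2 = 0
Equations for k = 0 and k = 1 (AR order 1):
  gamma(0) = phi_1 gamma(1) + c_0
  gamma(1) = phi_1 gamma(0) + c_1
Substituting the second into the first: gamma(0) (1 - phi_1^2) = c_0 + phi_1 c_1, so
  gamma(0) = (c_0 + phi_1 c_1) / (1 - phi_1^2) = (1.113876 + (-0.52)(0.686)) / (1 - (-0.52)^2) = 0.757156 / 0.7296 = 1.037769.
Therefore gamma(0) = 1.0378 (to 4 decimal places).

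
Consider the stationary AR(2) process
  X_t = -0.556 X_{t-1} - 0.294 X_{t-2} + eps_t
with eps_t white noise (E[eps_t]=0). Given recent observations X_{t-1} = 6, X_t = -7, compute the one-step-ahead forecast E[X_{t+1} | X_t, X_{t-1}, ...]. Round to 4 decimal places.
E[X_{t+1} \mid \mathcal F_t] = 2.1280

For an AR(p) model X_t = c + sum_i phi_i X_{t-i} + eps_t, the
one-step-ahead conditional mean is
  E[X_{t+1} | X_t, ...] = c + sum_i phi_i X_{t+1-i}.
Substitute known values:
  E[X_{t+1} | ...] = (-0.556) * (-7) + (-0.294) * (6)
                   = 2.1280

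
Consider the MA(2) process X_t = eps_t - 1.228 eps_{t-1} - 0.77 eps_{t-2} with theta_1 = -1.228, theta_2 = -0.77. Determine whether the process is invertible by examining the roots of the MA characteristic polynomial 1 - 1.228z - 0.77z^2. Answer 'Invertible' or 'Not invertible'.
\text{Not invertible}

The MA(q) characteristic polynomial is P(z) = 1 - 1.228z - 0.77z^2.
Invertibility requires all roots to lie outside the unit circle, i.e. |z| > 1 for every root.
Set 1 + (-1.228) z + (-0.77) z^2 = 0, i.e. a z^2 + b z + c = 0 with a = -0.77, b = -1.228, c = 1.
Discriminant D = b^2 - 4ac = (-1.228)^2 - 4*(-0.77)*1 = 1.507984 - (-3.08) = 4.587984.
D >= 0, so the roots are real: z = (-b +/- sqrt(D)) / (2a) = (1.228 +/- 2.141958) / (-1.54).
  z_1 = (1.228 + 2.141958) / (-1.54) = -2.1883,   |z_1| = 2.1883.
  z_2 = (1.228 - 2.141958) / (-1.54) = 0.5935,   |z_2| = 0.5935.
Moduli of all roots: 2.1883, 0.5935.
All moduli strictly greater than 1? No.
Verdict: Not invertible.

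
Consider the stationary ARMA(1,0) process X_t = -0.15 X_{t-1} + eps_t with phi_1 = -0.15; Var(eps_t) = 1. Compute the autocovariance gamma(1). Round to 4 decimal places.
\gamma(1) = -0.1535

Multiply the model equation by X_{t-k} and take expectations. With theta_0 = psi_0 = 1 and psi_j the MA(infinity) weights, this gives
  gamma(k) - sum_i phi_i gamma(k-i) = c_k,
  c_k = sigma^2 * sum_{j=k..q} theta_j psi_{j-k}   (c_k = 0 for k > q),
using gamma(-m) = gamma(m).
Pure AR (q = 0): c_0 = sigma^2 = 1, c_k = 0 for k >= 1.
Equations for k = 0 and k = 1 (AR order 1):
  gamma(0) = phi_1 gamma(1) + c_0
  gamma(1) = phi_1 gamma(0) + c_1
Substituting the second into the first: gamma(0) (1 - phi_1^2) = c_0 + phi_1 c_1, so
  gamma(0) = c_0 / (1 - phi_1^2) = 1 / (1 - (-0.15)^2) = 1 / 0.9775 = 1.023018.
  gamma(1) = phi_1 gamma(0) = (-0.15)(1.023018) = -0.153453.
Therefore gamma(1) = -0.1535 (to 4 decimal places).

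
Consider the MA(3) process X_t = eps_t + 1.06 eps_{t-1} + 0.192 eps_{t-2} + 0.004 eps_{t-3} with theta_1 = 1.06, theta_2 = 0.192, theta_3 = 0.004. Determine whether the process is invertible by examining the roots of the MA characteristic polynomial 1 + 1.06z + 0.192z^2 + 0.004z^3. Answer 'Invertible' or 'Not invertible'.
\text{Invertible}

The MA(q) characteristic polynomial is P(z) = 1 + 1.06z + 0.192z^2 + 0.004z^3.
Invertibility requires all roots to lie outside the unit circle, i.e. |z| > 1 for every root.
Degree 3: look for a simple real root z0 first, then factor out (1 - z/z0) and solve the remaining quadratic.
Testing z0 = -5: P(-5) = 1 + (1.06)(-5) + (0.192)(-5)^2 + (0.004)(-5)^3
  = 1 + (-5.3) + (4.8) + (-0.5) = 0.  So z_0 = -5 is a root, |z_0| = 5.
Divide out the factor (1 + 0.2 z) = (1 - z/z0) (since 1/z0 = -0.2):
  P(z) = (1 + 0.2 z)(1 + (0.86) z + (0.02) z^2)
  [check: z-coef 0.86 - (-0.2) = 1.06; z^2-coef 0.02 - (-0.2)(0.86) = 0.192; z^3-coef -(-0.2)(0.02) = 0.004.]
Remaining roots from the quadratic factor 1 + (0.86) z + (0.02) z^2:
  Set 1 + (0.86) z + (0.02) z^2 = 0, i.e. a z^2 + b z + c = 0 with a = 0.02, b = 0.86, c = 1.
  Discriminant D = b^2 - 4ac = (0.86)^2 - 4*(0.02)*1 = 0.7396 - (0.08) = 0.6596.
  D >= 0, so the roots are real: z = (-b +/- sqrt(D)) / (2a) = (-0.86 +/- 0.812158) / (0.04).
    z_1 = (-0.86 + 0.812158) / (0.04) = -1.1961,   |z_1| = 1.1961.
    z_2 = (-0.86 - 0.812158) / (0.04) = -41.8039,   |z_2| = 41.8039.
Moduli of all roots: 5.0000, 1.1961, 41.8039.
All moduli strictly greater than 1? Yes.
Verdict: Invertible.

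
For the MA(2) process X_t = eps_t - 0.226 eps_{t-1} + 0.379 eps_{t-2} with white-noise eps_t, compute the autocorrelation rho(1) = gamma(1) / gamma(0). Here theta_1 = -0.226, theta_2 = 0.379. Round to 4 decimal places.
\rho(1) = -0.2609

For an MA(q) process with theta_0 = 1, the autocovariance is
  gamma(k) = sigma^2 * sum_{i=0..q-k} theta_i * theta_{i+k},
and rho(k) = gamma(k) / gamma(0). Sigma^2 cancels.
  numerator   = (1)*(-0.226) + (-0.226)*(0.379) = -0.311654.
  denominator = (1)^2 + (-0.226)^2 + (0.379)^2 = 1.194717.
  rho(1) = -0.311654 / 1.194717 = -0.2609.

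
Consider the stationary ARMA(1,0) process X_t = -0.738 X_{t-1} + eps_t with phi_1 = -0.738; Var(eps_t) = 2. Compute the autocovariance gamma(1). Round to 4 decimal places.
\gamma(1) = -3.2414

Multiply the model equation by X_{t-k} and take expectations. With theta_0 = psi_0 = 1 and psi_j the MA(infinity) weights, this gives
  gamma(k) - sum_i phi_i gamma(k-i) = c_k,
  c_k = sigma^2 * sum_{j=k..q} theta_j psi_{j-k}   (c_k = 0 for k > q),
using gamma(-m) = gamma(m).
Pure AR (q = 0): c_0 = sigma^2 = 2, c_k = 0 for k >= 1.
Equations for k = 0 and k = 1 (AR order 1):
  gamma(0) = phi_1 gamma(1) + c_0
  gamma(1) = phi_1 gamma(0) + c_1
Substituting the second into the first: gamma(0) (1 - phi_1^2) = c_0 + phi_1 c_1, so
  gamma(0) = c_0 / (1 - phi_1^2) = 2 / (1 - (-0.738)^2) = 2 / 0.455356 = 4.392168.
  gamma(1) = phi_1 gamma(0) = (-0.738)(4.392168) = -3.24142.
Therefore gamma(1) = -3.2414 (to 4 decimal places).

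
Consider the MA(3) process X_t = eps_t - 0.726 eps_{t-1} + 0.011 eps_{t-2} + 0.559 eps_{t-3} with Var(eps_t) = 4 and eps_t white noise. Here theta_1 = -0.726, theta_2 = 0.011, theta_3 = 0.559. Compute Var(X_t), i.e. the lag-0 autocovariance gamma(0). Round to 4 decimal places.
\gamma(0) = 7.3587

For an MA(q) process X_t = eps_t + sum_i theta_i eps_{t-i} with
Var(eps_t) = sigma^2, the variance is
  gamma(0) = sigma^2 * (1 + sum_i theta_i^2).
  sum_i theta_i^2 = (-0.726)^2 + (0.011)^2 + (0.559)^2 = 0.527076 + 0.000121 + 0.312481 = 0.839678.
  gamma(0) = 4 * (1 + 0.839678) = 4 * 1.839678 = 7.358712, which rounds to 7.3587.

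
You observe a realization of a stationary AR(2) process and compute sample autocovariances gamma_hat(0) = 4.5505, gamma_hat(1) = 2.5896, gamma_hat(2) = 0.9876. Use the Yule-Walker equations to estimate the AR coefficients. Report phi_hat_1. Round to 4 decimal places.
\hat\phi_{1} = 0.6590

The Yule-Walker equations for an AR(p) process read, in matrix form,
  Gamma_p phi = r_p,   with   (Gamma_p)_{ij} = gamma(|i - j|),
                       (r_p)_i = gamma(i),   i,j = 1..p.
Substitute the sample gammas (Toeplitz matrix and right-hand side of size 2):
  Gamma_p = [[4.5505, 2.5896], [2.5896, 4.5505]]
  r_p     = [2.5896, 0.9876]
Written out:
  4.5505 phi_1 + 2.5896 phi_2 = 2.5896
  2.5896 phi_1 + 4.5505 phi_2 = 0.9876
Solve by Cramer's rule:
  det = gamma(0)^2 - gamma(1)^2 = (4.5505)^2 - (2.5896)^2 = 20.70705025 - 6.70602816 = 14.00102209
  phi_hat_1 = [gamma(1) gamma(0) - gamma(1) gamma(2)] / det = [(2.5896)(4.5505) - (2.5896)(0.9876)] / 14.00102209 = 9.22648584 / 14.00102209 = 0.659
  phi_hat_2 = [gamma(0) gamma(2) - gamma(1)^2] / det = [(4.5505)(0.9876) - (2.5896)^2] / 14.00102209 = -2.21195436 / 14.00102209 = -0.158
So phi_hat = [0.6590, -0.1580].
Therefore phi_hat_1 = 0.6590.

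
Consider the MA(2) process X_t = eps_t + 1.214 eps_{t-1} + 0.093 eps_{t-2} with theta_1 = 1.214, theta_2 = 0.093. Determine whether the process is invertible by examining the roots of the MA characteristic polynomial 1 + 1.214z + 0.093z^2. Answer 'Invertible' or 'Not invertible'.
\text{Not invertible}

The MA(q) characteristic polynomial is P(z) = 1 + 1.214z + 0.093z^2.
Invertibility requires all roots to lie outside the unit circle, i.e. |z| > 1 for every root.
Set 1 + (1.214) z + (0.093) z^2 = 0, i.e. a z^2 + b z + c = 0 with a = 0.093, b = 1.214, c = 1.
Discriminant D = b^2 - 4ac = (1.214)^2 - 4*(0.093)*1 = 1.473796 - (0.372) = 1.101796.
D >= 0, so the roots are real: z = (-b +/- sqrt(D)) / (2a) = (-1.214 +/- 1.049665) / (0.186).
  z_1 = (-1.214 + 1.049665) / (0.186) = -0.8835,   |z_1| = 0.8835.
  z_2 = (-1.214 - 1.049665) / (0.186) = -12.1702,   |z_2| = 12.1702.
Moduli of all roots: 0.8835, 12.1702.
All moduli strictly greater than 1? No.
Verdict: Not invertible.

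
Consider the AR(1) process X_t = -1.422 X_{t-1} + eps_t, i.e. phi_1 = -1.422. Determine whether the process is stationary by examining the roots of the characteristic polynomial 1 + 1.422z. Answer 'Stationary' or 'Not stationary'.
\text{Not stationary}

The AR(p) characteristic polynomial is P(z) = 1 + 1.422z.
Stationarity requires all roots to lie outside the unit circle, i.e. |z| > 1 for every root.
This is linear in z: 1 + (1.422) z = 0  =>  z = -1/(1.422) = -0.703235,  |z| = 0.703235.
Moduli of all roots: 0.7032.
All moduli strictly greater than 1? No.
Verdict: Not stationary.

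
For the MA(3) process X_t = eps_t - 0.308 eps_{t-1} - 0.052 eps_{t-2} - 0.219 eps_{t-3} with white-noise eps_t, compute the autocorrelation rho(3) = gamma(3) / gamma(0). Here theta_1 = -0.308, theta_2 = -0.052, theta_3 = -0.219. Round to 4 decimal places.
\rho(3) = -0.1912

For an MA(q) process with theta_0 = 1, the autocovariance is
  gamma(k) = sigma^2 * sum_{i=0..q-k} theta_i * theta_{i+k},
and rho(k) = gamma(k) / gamma(0). Sigma^2 cancels.
  numerator   = (1)*(-0.219) = -0.219.
  denominator = (1)^2 + (-0.308)^2 + (-0.052)^2 + (-0.219)^2 = 1.145529.
  rho(3) = -0.219 / 1.145529 = -0.1912.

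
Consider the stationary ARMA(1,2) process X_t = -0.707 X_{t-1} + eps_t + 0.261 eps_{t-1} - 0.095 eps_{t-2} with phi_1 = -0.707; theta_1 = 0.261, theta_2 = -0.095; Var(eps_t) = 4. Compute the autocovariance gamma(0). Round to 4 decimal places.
\gamma(0) = 5.1839

Multiply the model equation by X_{t-k} and take expectations. With theta_0 = psi_0 = 1 and psi_j the MA(infinity) weights, this gives
  gamma(k) - sum_i phi_i gamma(k-i) = c_k,
  c_k = sigma^2 * sum_{j=k..q} theta_j psi_{j-k}   (c_k = 0 for k > q),
using gamma(-m) = gamma(m).
psi-weights needed (psi_j = theta_j + sum_i phi_i psi_{j-i}):
  psi_1 = theta_1 + phi_1 = 0.261 + (-0.707) = -0.446
  psi_2 = theta_2 + phi_1 psi_1 = -0.095 + (-0.707)(-0.446) = 0.220322
Right-hand sides:
  c_0 = sigma^2 (1 + theta_1 psi_1 + theta_2 psi_2) = 4 * (1 + (0.261)(-0.446) + (-0.095)(0.220322)) = 4 * 0.862663 = 3.450654
  c_1 = sigma^2 (theta_1 + theta_2 psi_1) = 4 * (0.261 + (-0.095)(-0.446)) = 1.21348
  c_2 = sigma^2 theta_2 = 4 * (-0.095) = -0.38
Equations for k = 0 and k = 1 (AR order 1):
  gamma(0) = phi_1 gamma(1) + c_0
  gamma(1) = phi_1 gamma(0) + c_1
Substituting the second into the first: gamma(0) (1 - phi_1^2) = c_0 + phi_1 c_1, so
  gamma(0) = (c_0 + phi_1 c_1) / (1 - phi_1^2) = (3.450654 + (-0.707)(1.21348)) / (1 - (-0.707)^2) = 2.592723 / 0.500151 = 5.183881.
Therefore gamma(0) = 5.1839 (to 4 decimal places).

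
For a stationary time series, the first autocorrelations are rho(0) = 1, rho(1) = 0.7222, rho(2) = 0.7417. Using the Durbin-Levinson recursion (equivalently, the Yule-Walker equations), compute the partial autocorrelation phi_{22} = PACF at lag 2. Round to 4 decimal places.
\phi_{22} = 0.4601

The PACF at lag k is phi_{kk}, the last component of the solution
to the Yule-Walker system G_k phi = r_k where
  (G_k)_{ij} = rho(|i - j|), (r_k)_i = rho(i), i,j = 1..k.
Equivalently, Durbin-Levinson gives phi_{kk} iteratively:
  phi_{11} = rho(1)
  phi_{kk} = [rho(k) - sum_{j=1..k-1} phi_{k-1,j} rho(k-j)]
            / [1 - sum_{j=1..k-1} phi_{k-1,j} rho(j)],
  phi_{k,j} = phi_{k-1,j} - phi_{kk} phi_{k-1,k-j},  j = 1..k-1.
Step k = 1:
  phi_11 = rho(1) = 0.7222.
Step k = 2:
  phi_22 = [rho(2) - phi_11 rho(1)] / [1 - phi_11 rho(1)] = [0.7417 - (0.7222)(0.7222)] / [1 - (0.7222)(0.7222)]
         = 0.22012716 / 0.47842716 = 0.4601.
Therefore phi_{22} = 0.4601.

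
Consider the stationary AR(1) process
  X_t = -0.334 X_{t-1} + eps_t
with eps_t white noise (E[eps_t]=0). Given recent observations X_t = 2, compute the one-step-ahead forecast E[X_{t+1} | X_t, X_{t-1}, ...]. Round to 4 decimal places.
E[X_{t+1} \mid \mathcal F_t] = -0.6680

For an AR(p) model X_t = c + sum_i phi_i X_{t-i} + eps_t, the
one-step-ahead conditional mean is
  E[X_{t+1} | X_t, ...] = c + sum_i phi_i X_{t+1-i}.
Substitute known values:
  E[X_{t+1} | ...] = (-0.334) * (2)
                   = -0.6680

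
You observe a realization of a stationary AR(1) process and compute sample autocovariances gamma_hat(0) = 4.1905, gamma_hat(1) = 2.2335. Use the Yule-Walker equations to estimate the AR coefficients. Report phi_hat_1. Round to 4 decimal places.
\hat\phi_{1} = 0.5330

The Yule-Walker equations for an AR(p) process read, in matrix form,
  Gamma_p phi = r_p,   with   (Gamma_p)_{ij} = gamma(|i - j|),
                       (r_p)_i = gamma(i),   i,j = 1..p.
Substitute the sample gammas (Toeplitz matrix and right-hand side of size 1):
  Gamma_p = [[4.1905]]
  r_p     = [2.2335]
With p = 1 this is the single equation gamma(0) phi_1 = gamma(1):
  phi_hat_1 = gamma(1) / gamma(0) = 2.2335 / 4.1905 = 0.5330.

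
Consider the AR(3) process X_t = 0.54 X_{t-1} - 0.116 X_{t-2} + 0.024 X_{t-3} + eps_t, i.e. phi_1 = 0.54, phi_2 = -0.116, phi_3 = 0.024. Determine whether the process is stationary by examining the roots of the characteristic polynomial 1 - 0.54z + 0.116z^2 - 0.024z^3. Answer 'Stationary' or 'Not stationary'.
\text{Stationary}

The AR(p) characteristic polynomial is P(z) = 1 - 0.54z + 0.116z^2 - 0.024z^3.
Stationarity requires all roots to lie outside the unit circle, i.e. |z| > 1 for every root.
Degree 3: look for a simple real root z0 first, then factor out (1 - z/z0) and solve the remaining quadratic.
Testing z0 = 2.5: P(2.5) = 1 + (-0.54)(2.5) + (0.116)(2.5)^2 + (-0.024)(2.5)^3
  = 1 + (-1.35) + (0.725) + (-0.375) = 0.  So z_0 = 2.5 is a root, |z_0| = 2.5.
Divide out the factor (1 - 0.4 z) = (1 - z/z0) (since 1/z0 = 0.4):
  P(z) = (1 - 0.4 z)(1 + (-0.14) z + (0.06) z^2)
  [check: z-coef -0.14 - (0.4) = -0.54; z^2-coef 0.06 - (0.4)(-0.14) = 0.116; z^3-coef -(0.4)(0.06) = -0.024.]
Remaining roots from the quadratic factor 1 + (-0.14) z + (0.06) z^2:
  Set 1 + (-0.14) z + (0.06) z^2 = 0, i.e. a z^2 + b z + c = 0 with a = 0.06, b = -0.14, c = 1.
  Discriminant D = b^2 - 4ac = (-0.14)^2 - 4*(0.06)*1 = 0.0196 - (0.24) = -0.2204.
  D < 0, so the roots are the complex-conjugate pair z = (-b +/- i sqrt(-D)) / (2a) = 1.1667 +/- 3.9122i.
  For a conjugate pair |z|^2 = z * conj(z) = (product of roots) = c/a = 1/(0.06) = 16.666667, so |z| = sqrt(16.666667) = 4.0825 for both roots.
Moduli of all roots: 2.5000, 4.0825, 4.0825.
All moduli strictly greater than 1? Yes.
Verdict: Stationary.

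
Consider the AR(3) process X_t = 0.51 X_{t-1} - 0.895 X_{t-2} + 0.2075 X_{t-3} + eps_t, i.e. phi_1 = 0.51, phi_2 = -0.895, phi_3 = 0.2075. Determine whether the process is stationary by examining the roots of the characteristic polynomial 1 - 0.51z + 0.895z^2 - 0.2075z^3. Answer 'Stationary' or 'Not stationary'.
\text{Stationary}

The AR(p) characteristic polynomial is P(z) = 1 - 0.51z + 0.895z^2 - 0.2075z^3.
Stationarity requires all roots to lie outside the unit circle, i.e. |z| > 1 for every root.
Degree 3: look for a simple real root z0 first, then factor out (1 - z/z0) and solve the remaining quadratic.
Testing z0 = 4: P(4) = 1 + (-0.51)(4) + (0.895)(4)^2 + (-0.2075)(4)^3
  = 1 + (-2.04) + (14.32) + (-13.28) = 0.  So z_0 = 4 is a root, |z_0| = 4.
Divide out the factor (1 - 0.25 z) = (1 - z/z0) (since 1/z0 = 0.25):
  P(z) = (1 - 0.25 z)(1 + (-0.26) z + (0.83) z^2)
  [check: z-coef -0.26 - (0.25) = -0.51; z^2-coef 0.83 - (0.25)(-0.26) = 0.895; z^3-coef -(0.25)(0.83) = -0.2075.]
Remaining roots from the quadratic factor 1 + (-0.26) z + (0.83) z^2:
  Set 1 + (-0.26) z + (0.83) z^2 = 0, i.e. a z^2 + b z + c = 0 with a = 0.83, b = -0.26, c = 1.
  Discriminant D = b^2 - 4ac = (-0.26)^2 - 4*(0.83)*1 = 0.0676 - (3.32) = -3.2524.
  D < 0, so the roots are the complex-conjugate pair z = (-b +/- i sqrt(-D)) / (2a) = 0.1566 +/- 1.0864i.
  For a conjugate pair |z|^2 = z * conj(z) = (product of roots) = c/a = 1/(0.83) = 1.204819, so |z| = sqrt(1.204819) = 1.0976 for both roots.
Moduli of all roots: 4.0000, 1.0976, 1.0976.
All moduli strictly greater than 1? Yes.
Verdict: Stationary.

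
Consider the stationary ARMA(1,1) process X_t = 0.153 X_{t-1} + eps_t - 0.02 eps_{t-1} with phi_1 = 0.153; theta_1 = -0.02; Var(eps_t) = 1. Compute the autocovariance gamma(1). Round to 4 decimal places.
\gamma(1) = 0.1358

Multiply the model equation by X_{t-k} and take expectations. With theta_0 = psi_0 = 1 and psi_j the MA(infinity) weights, this gives
  gamma(k) - sum_i phi_i gamma(k-i) = c_k,
  c_k = sigma^2 * sum_{j=k..q} theta_j psi_{j-k}   (c_k = 0 for k > q),
using gamma(-m) = gamma(m).
psi-weights needed (psi_j = theta_j + sum_i phi_i psi_{j-i}):
  psi_1 = theta_1 + phi_1 = -0.02 + (0.153) = 0.133
Right-hand sides:
  c_0 = sigma^2 (1 + theta_1 psi_1) = 1 * (1 + (-0.02)(0.133)) = 1 * 0.99734 = 0.99734
  c_1 = sigma^2 theta_1 = 1 * (-0.02) = -0.02
  c_2 = 0
Equations for k = 0 and k = 1 (AR order 1):
  gamma(0) = phi_1 gamma(1) + c_0
  gamma(1) = phi_1 gamma(0) + c_1
Substituting the second into the first: gamma(0) (1 - phi_1^2) = c_0 + phi_1 c_1, so
  gamma(0) = (c_0 + phi_1 c_1) / (1 - phi_1^2) = (0.99734 + (0.153)(-0.02)) / (1 - (0.153)^2) = 0.99428 / 0.976591 = 1.018113.
  gamma(1) = phi_1 gamma(0) + c_1 = (0.153)(1.018113) + (-0.02) = 0.135771.
Therefore gamma(1) = 0.1358 (to 4 decimal places).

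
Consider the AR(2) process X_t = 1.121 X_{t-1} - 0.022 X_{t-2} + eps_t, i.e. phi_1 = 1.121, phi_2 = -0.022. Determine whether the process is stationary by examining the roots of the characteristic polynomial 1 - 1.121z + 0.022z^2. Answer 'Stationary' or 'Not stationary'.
\text{Not stationary}

The AR(p) characteristic polynomial is P(z) = 1 - 1.121z + 0.022z^2.
Stationarity requires all roots to lie outside the unit circle, i.e. |z| > 1 for every root.
Set 1 + (-1.121) z + (0.022) z^2 = 0, i.e. a z^2 + b z + c = 0 with a = 0.022, b = -1.121, c = 1.
Discriminant D = b^2 - 4ac = (-1.121)^2 - 4*(0.022)*1 = 1.256641 - (0.088) = 1.168641.
D >= 0, so the roots are real: z = (-b +/- sqrt(D)) / (2a) = (1.121 +/- 1.081037) / (0.044).
  z_1 = (1.121 + 1.081037) / (0.044) = 50.0463,   |z_1| = 50.0463.
  z_2 = (1.121 - 1.081037) / (0.044) = 0.9082,   |z_2| = 0.9082.
Moduli of all roots: 50.0463, 0.9082.
All moduli strictly greater than 1? No.
Verdict: Not stationary.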